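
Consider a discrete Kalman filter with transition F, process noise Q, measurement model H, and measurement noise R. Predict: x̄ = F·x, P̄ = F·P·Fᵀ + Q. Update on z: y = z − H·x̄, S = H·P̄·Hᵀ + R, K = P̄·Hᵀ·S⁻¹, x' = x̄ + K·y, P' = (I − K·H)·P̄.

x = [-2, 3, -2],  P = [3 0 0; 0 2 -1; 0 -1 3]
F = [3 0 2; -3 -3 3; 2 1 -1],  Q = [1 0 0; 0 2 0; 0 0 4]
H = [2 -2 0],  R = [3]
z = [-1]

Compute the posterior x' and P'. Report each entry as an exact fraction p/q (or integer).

x̄ = F·x = [-10, -9, 1]
P̄ = F·P·Fᵀ + Q = [40 -3 10; -3 92 -39; 10 -39 23]
y = z − H·x̄ = [1]
S = H·P̄·Hᵀ + R = [555]
K = P̄·Hᵀ·S⁻¹ = [86/555; -38/111; 98/555]
x' = x̄ + K·y = [-5464/555, -1037/111, 653/555]
P' = (I − K·H)·P̄ = [14804/555 2935/111 -2878/555; 2935/111 2992/111 -605/111; -2878/555 -605/111 3161/555]

x' = [-5464/555, -1037/111, 653/555]
P' = [14804/555 2935/111 -2878/555; 2935/111 2992/111 -605/111; -2878/555 -605/111 3161/555]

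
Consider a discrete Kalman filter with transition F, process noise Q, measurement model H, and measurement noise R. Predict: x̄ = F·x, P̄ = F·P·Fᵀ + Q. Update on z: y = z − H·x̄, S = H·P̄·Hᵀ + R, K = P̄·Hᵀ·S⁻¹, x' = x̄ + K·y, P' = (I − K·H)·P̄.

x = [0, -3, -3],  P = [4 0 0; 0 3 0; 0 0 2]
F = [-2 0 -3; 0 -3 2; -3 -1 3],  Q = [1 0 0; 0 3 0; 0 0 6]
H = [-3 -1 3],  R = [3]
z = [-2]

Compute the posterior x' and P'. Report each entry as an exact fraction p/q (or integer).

x' = [2103/617, 4657/617, 3198/617]
P' = [15970/617 -2829/617 14952/617; -2829/617 19725/617 3807/617; 14952/617 3807/617 16371/617]

x̄ = F·x = [9, 3, -6]
P̄ = F·P·Fᵀ + Q = [35 -12 6; -12 38 21; 6 21 63]
y = z − H·x̄ = [46]
S = H·P̄·Hᵀ + R = [617]
K = P̄·Hᵀ·S⁻¹ = [-75/617; 61/617; 150/617]
x' = x̄ + K·y = [2103/617, 4657/617, 3198/617]
P' = (I − K·H)·P̄ = [15970/617 -2829/617 14952/617; -2829/617 19725/617 3807/617; 14952/617 3807/617 16371/617]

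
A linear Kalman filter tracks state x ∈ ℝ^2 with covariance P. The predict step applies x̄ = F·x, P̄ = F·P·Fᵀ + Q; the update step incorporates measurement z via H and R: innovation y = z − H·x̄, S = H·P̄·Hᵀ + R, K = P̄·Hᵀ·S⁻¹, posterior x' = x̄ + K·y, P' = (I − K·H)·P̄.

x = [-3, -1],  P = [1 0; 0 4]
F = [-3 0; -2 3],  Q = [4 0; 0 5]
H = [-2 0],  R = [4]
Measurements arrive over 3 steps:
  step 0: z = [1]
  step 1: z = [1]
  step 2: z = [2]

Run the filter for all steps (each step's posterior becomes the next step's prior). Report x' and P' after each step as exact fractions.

step 0: x̄ = F·x = [9, 3]
step 0: P̄ = F·P·Fᵀ + Q = [13 6; 6 45]
step 0: y = z − H·x̄ = [19]
step 0: S = H·P̄·Hᵀ + R = [56]
step 0: K = P̄·Hᵀ·S⁻¹ = [-13/28; -3/14]
step 0: x' = x̄ + K·y = [5/28, -15/14]
step 0: P' = (I − K·H)·P̄ = [13/14 3/7; 3/7 297/7]
step 1: x̄ = F·x = [-15/28, -25/7]
step 1: P̄ = F·P·Fᵀ + Q = [173/14 12/7; 12/7 2698/7]
step 1: y = z − H·x̄ = [-1/14]
step 1: S = H·P̄·Hᵀ + R = [374/7]
step 1: K = P̄·Hᵀ·S⁻¹ = [-173/374; -12/187]
step 1: x' = x̄ + K·y = [-94/187, -667/187]
step 1: P' = (I − K·H)·P̄ = [173/187 24/187; 24/187 72034/187]
step 2: x̄ = F·x = [282/187, -1813/187]
step 2: P̄ = F·P·Fᵀ + Q = [2305/187 822/187; 822/187 649645/187]
step 2: y = z − H·x̄ = [938/187]
step 2: S = H·P̄·Hᵀ + R = [9968/187]
step 2: K = P̄·Hᵀ·S⁻¹ = [-2305/4984; -411/2492]
step 2: x' = x̄ + K·y = [-289/356, -1873/178]
step 2: P' = (I − K·H)·P̄ = [2305/2492 411/1246; 411/1246 2163422/623]

step 0: x' = [5/28, -15/14], P' = [13/14 3/7; 3/7 297/7]
step 1: x' = [-94/187, -667/187], P' = [173/187 24/187; 24/187 72034/187]
step 2: x' = [-289/356, -1873/178], P' = [2305/2492 411/1246; 411/1246 2163422/623]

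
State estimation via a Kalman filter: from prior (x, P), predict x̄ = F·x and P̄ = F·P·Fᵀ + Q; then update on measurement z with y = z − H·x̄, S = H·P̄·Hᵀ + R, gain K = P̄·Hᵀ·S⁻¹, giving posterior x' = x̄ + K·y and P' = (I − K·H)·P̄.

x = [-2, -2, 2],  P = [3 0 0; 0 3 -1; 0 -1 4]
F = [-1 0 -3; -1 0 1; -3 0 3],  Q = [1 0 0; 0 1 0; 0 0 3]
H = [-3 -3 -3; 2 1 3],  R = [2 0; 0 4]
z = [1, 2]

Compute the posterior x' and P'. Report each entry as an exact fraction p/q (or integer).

x' = [-8821/1735, 4031/3470, 2523/694]
P' = [31629/1735 -20939/3470 -8043/694; -20939/3470 17629/6940 4773/1388; -8043/694 4773/1388 10833/1388]

x̄ = F·x = [-4, 4, 12]
P̄ = F·P·Fᵀ + Q = [40 -9 -27; -9 8 21; -27 21 66]
y = z − H·x̄ = [37, -30]
S = H·P̄·Hᵀ + R = [758 -624; -624 532]
K = P̄·Hᵀ·S⁻¹ = [-1578/1735 -3767/3470; 144/1735 1367/6940; 180/347 1275/1388]
x' = x̄ + K·y = [-8821/1735, 4031/3470, 2523/694]
P' = (I − K·H)·P̄ = [31629/1735 -20939/3470 -8043/694; -20939/3470 17629/6940 4773/1388; -8043/694 4773/1388 10833/1388]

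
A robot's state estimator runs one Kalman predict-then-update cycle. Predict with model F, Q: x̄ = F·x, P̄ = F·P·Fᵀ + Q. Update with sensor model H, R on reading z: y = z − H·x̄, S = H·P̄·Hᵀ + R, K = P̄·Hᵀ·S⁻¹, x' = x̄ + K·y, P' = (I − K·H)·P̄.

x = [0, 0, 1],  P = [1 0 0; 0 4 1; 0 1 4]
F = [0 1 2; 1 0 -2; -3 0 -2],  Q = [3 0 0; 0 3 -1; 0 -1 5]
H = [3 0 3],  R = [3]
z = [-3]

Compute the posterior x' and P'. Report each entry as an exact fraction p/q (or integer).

x̄ = F·x = [2, -2, -2]
P̄ = F·P·Fᵀ + Q = [27 -18 -18; -18 20 12; -18 12 30]
y = z − H·x̄ = [-3]
S = H·P̄·Hᵀ + R = [192]
K = P̄·Hᵀ·S⁻¹ = [9/64; -3/32; 3/16]
x' = x̄ + K·y = [101/64, -55/32, -41/16]
P' = (I − K·H)·P̄ = [1485/64 -495/32 -369/16; -495/32 293/16 123/8; -369/16 123/8 93/4]

x' = [101/64, -55/32, -41/16]
P' = [1485/64 -495/32 -369/16; -495/32 293/16 123/8; -369/16 123/8 93/4]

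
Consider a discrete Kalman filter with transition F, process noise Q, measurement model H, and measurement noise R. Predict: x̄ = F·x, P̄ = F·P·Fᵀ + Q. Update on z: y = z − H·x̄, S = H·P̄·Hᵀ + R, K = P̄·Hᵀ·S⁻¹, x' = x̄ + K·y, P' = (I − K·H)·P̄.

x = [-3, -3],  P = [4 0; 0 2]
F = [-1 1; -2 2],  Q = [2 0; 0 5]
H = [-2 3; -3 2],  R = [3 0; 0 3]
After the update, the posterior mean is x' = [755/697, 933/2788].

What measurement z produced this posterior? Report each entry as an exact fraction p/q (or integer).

z = [-1, -3]

x̄ = F·x = [0, 0]
P̄ = F·P·Fᵀ + Q = [8 12; 12 29]
S = H·P̄·Hᵀ + R = [152 66; 66 47]
K = P̄·Hᵀ·S⁻¹ = [235/697 -330/697; 1509/2788 -407/1394]
x' − x̄ = [755/697, 933/2788] = K·y
y = (KᵀK)⁻¹·Kᵀ·(x' − x̄) = [-1, -3]
z = y + H·x̄ = [-1, -3] + [0, 0] = [-1, -3]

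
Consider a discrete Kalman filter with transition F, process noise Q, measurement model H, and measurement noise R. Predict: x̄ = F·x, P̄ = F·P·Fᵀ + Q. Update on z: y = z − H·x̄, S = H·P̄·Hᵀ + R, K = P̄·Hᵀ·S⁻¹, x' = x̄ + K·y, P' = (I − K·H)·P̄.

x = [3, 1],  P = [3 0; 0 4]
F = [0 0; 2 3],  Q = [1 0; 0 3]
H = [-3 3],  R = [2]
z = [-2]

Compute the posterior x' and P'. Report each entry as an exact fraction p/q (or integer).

x̄ = F·x = [0, 9]
P̄ = F·P·Fᵀ + Q = [1 0; 0 51]
y = z − H·x̄ = [-29]
S = H·P̄·Hᵀ + R = [470]
K = P̄·Hᵀ·S⁻¹ = [-3/470; 153/470]
x' = x̄ + K·y = [87/470, -207/470]
P' = (I − K·H)·P̄ = [461/470 459/470; 459/470 561/470]

x' = [87/470, -207/470]
P' = [461/470 459/470; 459/470 561/470]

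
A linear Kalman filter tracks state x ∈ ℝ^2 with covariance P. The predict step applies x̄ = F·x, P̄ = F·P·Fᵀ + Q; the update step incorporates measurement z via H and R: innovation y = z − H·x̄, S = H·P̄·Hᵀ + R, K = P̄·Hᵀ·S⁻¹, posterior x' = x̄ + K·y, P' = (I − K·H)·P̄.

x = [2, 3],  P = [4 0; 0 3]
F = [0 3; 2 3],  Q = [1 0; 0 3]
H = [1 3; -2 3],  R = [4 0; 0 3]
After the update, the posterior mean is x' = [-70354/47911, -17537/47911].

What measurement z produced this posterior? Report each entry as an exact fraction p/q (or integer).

x̄ = F·x = [9, 13]
P̄ = F·P·Fᵀ + Q = [28 27; 27 46]
S = H·P̄·Hᵀ + R = [608 277; 277 205]
K = P̄·Hᵀ·S⁻¹ = [15420/47911 -14993/47911; 10557/47911 5367/47911]
x' − x̄ = [-501553/47911, -640380/47911] = K·y
y = (KᵀK)⁻¹·Kᵀ·(x' − x̄) = [-51, -19]
z = y + H·x̄ = [-51, -19] + [48, 21] = [-3, 2]

z = [-3, 2]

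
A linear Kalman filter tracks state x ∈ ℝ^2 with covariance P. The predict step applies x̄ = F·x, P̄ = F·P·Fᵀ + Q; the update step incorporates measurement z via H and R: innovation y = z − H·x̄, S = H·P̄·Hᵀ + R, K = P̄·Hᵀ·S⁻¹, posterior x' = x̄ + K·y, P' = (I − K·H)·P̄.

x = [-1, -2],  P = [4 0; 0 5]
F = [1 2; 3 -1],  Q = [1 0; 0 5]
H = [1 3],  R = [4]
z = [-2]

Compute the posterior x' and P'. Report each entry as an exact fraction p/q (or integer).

x' = [-2089/455, 11/13]
P' = [10414/455 -98/13; -98/13 38/13]

x̄ = F·x = [-5, -1]
P̄ = F·P·Fᵀ + Q = [25 2; 2 46]
y = z − H·x̄ = [6]
S = H·P̄·Hᵀ + R = [455]
K = P̄·Hᵀ·S⁻¹ = [31/455; 4/13]
x' = x̄ + K·y = [-2089/455, 11/13]
P' = (I − K·H)·P̄ = [10414/455 -98/13; -98/13 38/13]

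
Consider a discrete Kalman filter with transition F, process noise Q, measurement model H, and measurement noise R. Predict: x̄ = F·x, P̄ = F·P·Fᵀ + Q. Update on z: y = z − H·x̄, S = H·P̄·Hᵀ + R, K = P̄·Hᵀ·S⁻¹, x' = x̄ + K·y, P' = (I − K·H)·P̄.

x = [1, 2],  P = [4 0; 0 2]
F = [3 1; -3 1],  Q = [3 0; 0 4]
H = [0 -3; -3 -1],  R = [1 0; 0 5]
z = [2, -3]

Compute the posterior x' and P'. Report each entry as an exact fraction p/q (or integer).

x' = [65055/47948, -7844/11987]
P' = [26241/47948 -467/11987; -467/11987 1326/11987]

x̄ = F·x = [5, -1]
P̄ = F·P·Fᵀ + Q = [41 -34; -34 42]
y = z − H·x̄ = [-1, 11]
S = H·P̄·Hᵀ + R = [379 -180; -180 212]
K = P̄·Hᵀ·S⁻¹ = [1401/11987 -15371/47948; -3978/11987 15/11987]
x' = x̄ + K·y = [65055/47948, -7844/11987]
P' = (I − K·H)·P̄ = [26241/47948 -467/11987; -467/11987 1326/11987]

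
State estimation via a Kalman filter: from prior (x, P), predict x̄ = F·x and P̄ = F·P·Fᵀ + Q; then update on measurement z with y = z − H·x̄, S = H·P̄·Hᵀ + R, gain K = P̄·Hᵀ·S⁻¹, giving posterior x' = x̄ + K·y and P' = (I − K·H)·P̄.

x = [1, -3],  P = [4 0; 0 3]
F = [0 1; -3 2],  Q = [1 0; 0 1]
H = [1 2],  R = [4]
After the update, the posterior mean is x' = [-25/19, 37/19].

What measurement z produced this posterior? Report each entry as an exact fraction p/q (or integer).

z = [3]

x̄ = F·x = [-3, -9]
P̄ = F·P·Fᵀ + Q = [4 6; 6 49]
S = H·P̄·Hᵀ + R = [228]
K = P̄·Hᵀ·S⁻¹ = [4/57; 26/57]
x' − x̄ = [32/19, 208/19] = K·y
y = (KᵀK)⁻¹·Kᵀ·(x' − x̄) = [24]
z = y + H·x̄ = [24] + [-21] = [3]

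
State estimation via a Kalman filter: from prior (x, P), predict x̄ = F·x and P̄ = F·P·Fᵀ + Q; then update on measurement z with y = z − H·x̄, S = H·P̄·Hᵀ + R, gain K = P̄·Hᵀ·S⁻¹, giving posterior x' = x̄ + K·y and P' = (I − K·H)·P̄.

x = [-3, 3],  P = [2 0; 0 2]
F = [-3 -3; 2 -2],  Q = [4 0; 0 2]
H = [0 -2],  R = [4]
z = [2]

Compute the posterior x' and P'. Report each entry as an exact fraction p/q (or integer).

x' = [0, -30/19]
P' = [40 0; 0 18/19]

x̄ = F·x = [0, -12]
P̄ = F·P·Fᵀ + Q = [40 0; 0 18]
y = z − H·x̄ = [-22]
S = H·P̄·Hᵀ + R = [76]
K = P̄·Hᵀ·S⁻¹ = [0; -9/19]
x' = x̄ + K·y = [0, -30/19]
P' = (I − K·H)·P̄ = [40 0; 0 18/19]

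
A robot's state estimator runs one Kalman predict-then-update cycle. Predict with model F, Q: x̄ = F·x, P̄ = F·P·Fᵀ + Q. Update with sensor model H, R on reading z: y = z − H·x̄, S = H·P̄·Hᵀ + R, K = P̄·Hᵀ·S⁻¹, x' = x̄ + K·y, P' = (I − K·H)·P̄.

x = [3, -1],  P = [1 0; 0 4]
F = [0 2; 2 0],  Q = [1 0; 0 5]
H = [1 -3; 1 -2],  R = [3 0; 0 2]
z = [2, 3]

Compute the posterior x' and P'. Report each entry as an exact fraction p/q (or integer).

x' = [829/257, 213/514]
P' = [2346/257 918/257; 918/257 819/514]

x̄ = F·x = [-2, 6]
P̄ = F·P·Fᵀ + Q = [17 0; 0 9]
y = z − H·x̄ = [22, 17]
S = H·P̄·Hᵀ + R = [101 71; 71 55]
K = P̄·Hᵀ·S⁻¹ = [-136/257 255/257; -207/514 99/514]
x' = x̄ + K·y = [829/257, 213/514]
P' = (I − K·H)·P̄ = [2346/257 918/257; 918/257 819/514]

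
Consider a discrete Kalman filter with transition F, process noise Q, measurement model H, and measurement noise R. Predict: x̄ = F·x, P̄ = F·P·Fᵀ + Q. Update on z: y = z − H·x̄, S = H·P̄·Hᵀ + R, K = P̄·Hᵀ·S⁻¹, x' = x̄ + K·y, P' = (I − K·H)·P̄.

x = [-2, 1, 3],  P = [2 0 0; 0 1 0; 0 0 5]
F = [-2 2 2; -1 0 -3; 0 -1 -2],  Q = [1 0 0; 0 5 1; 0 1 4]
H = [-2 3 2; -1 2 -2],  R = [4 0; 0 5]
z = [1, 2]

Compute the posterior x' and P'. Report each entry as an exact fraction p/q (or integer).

x' = [63668/13245, 45607/13245, 938/13245]
P' = [136826/13245 81319/13245 22777/26490; 81319/13245 52826/13245 5434/13245; 22777/26490 5434/13245 15757/26490]

x̄ = F·x = [12, -7, -7]
P̄ = F·P·Fᵀ + Q = [33 -26 -22; -26 52 31; -22 31 25]
y = z − H·x̄ = [60, 14]
S = H·P̄·Hᵀ + R = [1564 354; 354 114]
K = P̄·Hᵀ·S⁻¹ = [-1153/8830 607/13245; 559/4415 2693/13245; 1547/8830 -6511/26490]
x' = x̄ + K·y = [63668/13245, 45607/13245, 938/13245]
P' = (I − K·H)·P̄ = [136826/13245 81319/13245 22777/26490; 81319/13245 52826/13245 5434/13245; 22777/26490 5434/13245 15757/26490]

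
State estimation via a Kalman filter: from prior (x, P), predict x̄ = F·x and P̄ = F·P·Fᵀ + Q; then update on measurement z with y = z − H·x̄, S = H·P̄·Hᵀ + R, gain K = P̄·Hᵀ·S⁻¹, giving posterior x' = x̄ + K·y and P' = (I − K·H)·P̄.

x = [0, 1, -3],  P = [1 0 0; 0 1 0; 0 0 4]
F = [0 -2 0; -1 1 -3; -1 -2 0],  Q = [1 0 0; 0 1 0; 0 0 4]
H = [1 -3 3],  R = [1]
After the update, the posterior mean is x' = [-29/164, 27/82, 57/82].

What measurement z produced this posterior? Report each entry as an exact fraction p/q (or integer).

x̄ = F·x = [-2, 10, -2]
P̄ = F·P·Fᵀ + Q = [5 -2 4; -2 39 -1; 4 -1 9]
S = H·P̄·Hᵀ + R = [492]
K = P̄·Hᵀ·S⁻¹ = [23/492; -61/246; 17/246]
x' − x̄ = [299/164, -793/82, 221/82] = K·y
y = (KᵀK)⁻¹·Kᵀ·(x' − x̄) = [39]
z = y + H·x̄ = [39] + [-38] = [1]

z = [1]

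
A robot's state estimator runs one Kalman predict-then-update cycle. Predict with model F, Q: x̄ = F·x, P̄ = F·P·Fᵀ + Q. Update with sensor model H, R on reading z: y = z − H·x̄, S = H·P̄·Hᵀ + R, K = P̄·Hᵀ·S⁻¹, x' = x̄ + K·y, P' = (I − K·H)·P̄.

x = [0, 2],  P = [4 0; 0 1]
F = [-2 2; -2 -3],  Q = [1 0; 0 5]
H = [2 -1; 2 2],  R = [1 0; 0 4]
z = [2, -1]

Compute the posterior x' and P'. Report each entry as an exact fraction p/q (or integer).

x' = [5263/9832, -2733/2458]
P' = [1081/4916 135/1229; 135/1229 670/1229]

x̄ = F·x = [4, -6]
P̄ = F·P·Fᵀ + Q = [21 10; 10 30]
y = z − H·x̄ = [-12, 3]
S = H·P̄·Hᵀ + R = [75 44; 44 288]
K = P̄·Hᵀ·S⁻¹ = [811/2458 1621/9832; -400/1229 805/2458]
x' = x̄ + K·y = [5263/9832, -2733/2458]
P' = (I − K·H)·P̄ = [1081/4916 135/1229; 135/1229 670/1229]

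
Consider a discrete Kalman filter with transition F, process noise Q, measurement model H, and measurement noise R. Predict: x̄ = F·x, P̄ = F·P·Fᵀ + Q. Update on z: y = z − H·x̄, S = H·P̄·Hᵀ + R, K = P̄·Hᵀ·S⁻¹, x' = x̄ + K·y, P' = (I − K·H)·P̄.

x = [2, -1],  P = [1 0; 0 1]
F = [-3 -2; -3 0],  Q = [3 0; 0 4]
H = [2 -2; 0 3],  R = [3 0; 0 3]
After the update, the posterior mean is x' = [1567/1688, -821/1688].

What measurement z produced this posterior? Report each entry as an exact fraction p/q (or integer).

x̄ = F·x = [-4, -6]
P̄ = F·P·Fᵀ + Q = [16 9; 9 13]
S = H·P̄·Hᵀ + R = [47 -24; -24 120]
K = P̄·Hᵀ·S⁻¹ = [97/211 535/1688; -1/211 547/1688]
x' − x̄ = [8319/1688, 9307/1688] = K·y
y = (KᵀK)⁻¹·Kᵀ·(x' − x̄) = [-1, 17]
z = y + H·x̄ = [-1, 17] + [4, -18] = [3, -1]

z = [3, -1]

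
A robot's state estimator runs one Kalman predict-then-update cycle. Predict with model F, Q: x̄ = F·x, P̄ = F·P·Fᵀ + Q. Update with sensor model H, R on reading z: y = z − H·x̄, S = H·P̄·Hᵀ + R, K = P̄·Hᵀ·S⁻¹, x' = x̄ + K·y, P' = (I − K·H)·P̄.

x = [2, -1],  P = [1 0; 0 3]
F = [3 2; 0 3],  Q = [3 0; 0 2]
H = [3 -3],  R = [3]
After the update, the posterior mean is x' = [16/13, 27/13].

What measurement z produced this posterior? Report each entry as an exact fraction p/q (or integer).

z = [-3]

x̄ = F·x = [4, -3]
P̄ = F·P·Fᵀ + Q = [24 18; 18 29]
S = H·P̄·Hᵀ + R = [156]
K = P̄·Hᵀ·S⁻¹ = [3/26; -11/52]
x' − x̄ = [-36/13, 66/13] = K·y
y = (KᵀK)⁻¹·Kᵀ·(x' − x̄) = [-24]
z = y + H·x̄ = [-24] + [21] = [-3]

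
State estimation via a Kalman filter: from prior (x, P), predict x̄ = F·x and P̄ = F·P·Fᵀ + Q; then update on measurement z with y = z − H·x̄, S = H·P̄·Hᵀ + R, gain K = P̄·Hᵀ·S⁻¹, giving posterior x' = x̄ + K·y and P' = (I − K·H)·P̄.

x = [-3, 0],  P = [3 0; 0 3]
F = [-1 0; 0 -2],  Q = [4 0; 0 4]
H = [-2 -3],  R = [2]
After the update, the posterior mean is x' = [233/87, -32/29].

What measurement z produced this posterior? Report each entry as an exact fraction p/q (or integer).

z = [-2]

x̄ = F·x = [3, 0]
P̄ = F·P·Fᵀ + Q = [7 0; 0 16]
S = H·P̄·Hᵀ + R = [174]
K = P̄·Hᵀ·S⁻¹ = [-7/87; -8/29]
x' − x̄ = [-28/87, -32/29] = K·y
y = (KᵀK)⁻¹·Kᵀ·(x' − x̄) = [4]
z = y + H·x̄ = [4] + [-6] = [-2]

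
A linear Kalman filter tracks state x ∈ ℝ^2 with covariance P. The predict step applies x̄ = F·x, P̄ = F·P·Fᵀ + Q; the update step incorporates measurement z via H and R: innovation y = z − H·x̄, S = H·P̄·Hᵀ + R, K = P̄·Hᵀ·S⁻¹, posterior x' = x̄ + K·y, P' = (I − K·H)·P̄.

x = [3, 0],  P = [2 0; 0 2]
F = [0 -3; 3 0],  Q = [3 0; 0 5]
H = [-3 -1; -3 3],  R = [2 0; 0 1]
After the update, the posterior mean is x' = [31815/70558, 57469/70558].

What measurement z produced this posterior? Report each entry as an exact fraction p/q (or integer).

x̄ = F·x = [0, 9]
P̄ = F·P·Fᵀ + Q = [21 0; 0 23]
S = H·P̄·Hᵀ + R = [214 120; 120 397]
K = P̄·Hᵀ·S⁻¹ = [-17451/70558 -2961/35279; -17411/70558 8763/35279]
x' − x̄ = [31815/70558, -577553/70558] = K·y
y = (KᵀK)⁻¹·Kᵀ·(x' − x̄) = [7, -26]
z = y + H·x̄ = [7, -26] + [-9, 27] = [-2, 1]

z = [-2, 1]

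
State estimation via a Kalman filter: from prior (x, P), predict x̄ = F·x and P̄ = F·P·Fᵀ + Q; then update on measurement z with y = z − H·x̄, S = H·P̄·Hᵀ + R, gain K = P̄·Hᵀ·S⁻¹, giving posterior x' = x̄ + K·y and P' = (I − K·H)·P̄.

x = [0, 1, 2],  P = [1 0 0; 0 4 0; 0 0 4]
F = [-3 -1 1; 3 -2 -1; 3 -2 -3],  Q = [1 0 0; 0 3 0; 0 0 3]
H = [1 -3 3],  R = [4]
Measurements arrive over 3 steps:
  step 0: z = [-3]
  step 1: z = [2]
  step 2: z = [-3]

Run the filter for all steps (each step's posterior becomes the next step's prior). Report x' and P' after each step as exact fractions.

step 0: x̄ = F·x = [1, -4, -8]
step 0: P̄ = F·P·Fᵀ + Q = [18 -5 -13; -5 32 37; -13 37 64]
step 0: y = z − H·x̄ = [8]
step 0: S = H·P̄·Hᵀ + R = [172]
step 0: K = P̄·Hᵀ·S⁻¹ = [-3/86; 5/86; 17/43]
step 0: x' = x̄ + K·y = [31/43, -152/43, -208/43]
step 0: P' = (I − K·H)·P̄ = [765/43 -200/43 -457/43; -200/43 1351/43 1421/43; -457/43 1421/43 1596/43]
step 1: x̄ = F·x = [-149/43, 605/43, 1021/43]
step 1: P̄ = F·P·Fᵀ + Q = [8575/43 -10542/43 -13634/43; -10542/43 24840/43 36329/43; -13634/43 36329/43 54460/43]
step 1: y = z − H·x̄ = [-1013/43]
step 1: S = H·P̄·Hᵀ + R = [49973/43]
step 1: K = P̄·Hᵀ·S⁻¹ = [-701/49973; 2175/4543; 40759/49973]
step 1: x' = x̄ + K·y = [-156648/49973, 12680/4543, 226362/49973]
step 1: P' = (I − K·H)·P̄ = [9954118/49973 -1078317/4543 -15180461/49973; -1078317/4543 128565/413 1776554/4543; -15180461/49973 1776554/4543 24656593/49973]
step 2: x̄ = F·x = [556826/49973, -975266/49973, -1427990/49973]
step 2: P̄ = F·P·Fᵀ + Q = [110679649/49973 -229340246/49973 -330652010/49973; -229340246/49973 488208020/49973 706622429/49973; -330652010/49973 706622429/49973 1023963048/49973]
step 2: y = z − H·x̄ = [93061/7139]
step 2: S = H·P̄·Hᵀ + R = [56192121/7139]
step 2: K = P̄·Hᵀ·S⁻¹ = [-27607949/56192121; 60843283/56192121; 88767121/56192121]
step 2: x' = x̄ + K·y = [1863660257/393344847, -2124570355/393344847, -3140003857/393344847]
step 2: P' = (I − K·H)·P̄ = [123817382398/393344847 -158118374423/393344847 -199648509413/393344847; -158118374423/393344847 212930176423/393344847 266204171872/393344847; -199648509413/393344847 266204171872/393344847 333582168139/393344847]

step 0: x' = [31/43, -152/43, -208/43], P' = [765/43 -200/43 -457/43; -200/43 1351/43 1421/43; -457/43 1421/43 1596/43]
step 1: x' = [-156648/49973, 12680/4543, 226362/49973], P' = [9954118/49973 -1078317/4543 -15180461/49973; -1078317/4543 128565/413 1776554/4543; -15180461/49973 1776554/4543 24656593/49973]
step 2: x' = [1863660257/393344847, -2124570355/393344847, -3140003857/393344847], P' = [123817382398/393344847 -158118374423/393344847 -199648509413/393344847; -158118374423/393344847 212930176423/393344847 266204171872/393344847; -199648509413/393344847 266204171872/393344847 333582168139/393344847]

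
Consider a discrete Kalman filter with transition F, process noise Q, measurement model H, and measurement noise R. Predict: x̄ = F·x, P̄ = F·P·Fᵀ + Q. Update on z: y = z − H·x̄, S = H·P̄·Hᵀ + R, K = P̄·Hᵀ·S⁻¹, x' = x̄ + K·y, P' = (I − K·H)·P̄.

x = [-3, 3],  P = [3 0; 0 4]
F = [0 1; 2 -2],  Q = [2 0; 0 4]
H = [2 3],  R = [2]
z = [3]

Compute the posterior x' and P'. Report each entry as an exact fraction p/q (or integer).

x' = [129/109, 12/109]
P' = [582/109 -392/109; -392/109 288/109]

x̄ = F·x = [3, -12]
P̄ = F·P·Fᵀ + Q = [6 -8; -8 32]
y = z − H·x̄ = [33]
S = H·P̄·Hᵀ + R = [218]
K = P̄·Hᵀ·S⁻¹ = [-6/109; 40/109]
x' = x̄ + K·y = [129/109, 12/109]
P' = (I − K·H)·P̄ = [582/109 -392/109; -392/109 288/109]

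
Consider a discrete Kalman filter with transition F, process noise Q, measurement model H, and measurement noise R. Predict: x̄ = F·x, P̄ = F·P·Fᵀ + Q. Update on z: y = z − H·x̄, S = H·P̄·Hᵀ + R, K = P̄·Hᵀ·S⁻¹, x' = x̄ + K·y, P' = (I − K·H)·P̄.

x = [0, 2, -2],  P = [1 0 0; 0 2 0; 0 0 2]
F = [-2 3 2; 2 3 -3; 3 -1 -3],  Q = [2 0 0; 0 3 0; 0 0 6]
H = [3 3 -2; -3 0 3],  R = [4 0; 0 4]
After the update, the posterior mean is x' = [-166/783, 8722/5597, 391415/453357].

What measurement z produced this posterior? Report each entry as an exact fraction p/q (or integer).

x̄ = F·x = [2, 12, 4]
P̄ = F·P·Fᵀ + Q = [32 2 -24; 2 43 18; -24 18 35]
S = H·P̄·Hᵀ + R = [927 -714; -714 1039]
K = P̄·Hᵀ·S⁻¹ = [62/783 -28/261; 1693/5597 1422/5597; 34946/453357 33749/151119]
x' − x̄ = [-1732/783, -58442/5597, -1422013/453357] = K·y
y = (KᵀK)⁻¹·Kᵀ·(x' − x̄) = [-32, -3]
z = y + H·x̄ = [-32, -3] + [34, 6] = [2, 3]

z = [2, 3]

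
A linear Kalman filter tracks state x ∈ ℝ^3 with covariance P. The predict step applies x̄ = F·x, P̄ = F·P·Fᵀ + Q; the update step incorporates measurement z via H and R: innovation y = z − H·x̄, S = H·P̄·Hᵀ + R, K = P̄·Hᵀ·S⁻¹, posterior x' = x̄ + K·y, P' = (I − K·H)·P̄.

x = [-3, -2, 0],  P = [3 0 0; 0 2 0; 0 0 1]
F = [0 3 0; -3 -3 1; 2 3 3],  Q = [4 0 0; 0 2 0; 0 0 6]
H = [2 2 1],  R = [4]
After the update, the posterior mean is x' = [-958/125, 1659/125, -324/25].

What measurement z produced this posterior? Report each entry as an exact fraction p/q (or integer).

z = [-2]

x̄ = F·x = [-6, 15, -12]
P̄ = F·P·Fᵀ + Q = [22 -18 18; -18 48 -33; 18 -33 45]
S = H·P̄·Hᵀ + R = [125]
K = P̄·Hᵀ·S⁻¹ = [26/125; 27/125; 3/25]
x' − x̄ = [-208/125, -216/125, -24/25] = K·y
y = (KᵀK)⁻¹·Kᵀ·(x' − x̄) = [-8]
z = y + H·x̄ = [-8] + [6] = [-2]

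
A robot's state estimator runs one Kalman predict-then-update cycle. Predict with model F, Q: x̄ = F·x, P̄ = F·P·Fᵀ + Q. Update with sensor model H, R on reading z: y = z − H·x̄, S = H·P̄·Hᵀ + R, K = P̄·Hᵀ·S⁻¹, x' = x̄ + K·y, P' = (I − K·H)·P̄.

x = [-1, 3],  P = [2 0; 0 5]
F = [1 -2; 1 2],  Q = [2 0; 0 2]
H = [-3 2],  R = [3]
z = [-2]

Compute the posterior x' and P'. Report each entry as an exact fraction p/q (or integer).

x̄ = F·x = [-7, 5]
P̄ = F·P·Fᵀ + Q = [24 -18; -18 24]
y = z − H·x̄ = [-33]
S = H·P̄·Hᵀ + R = [531]
K = P̄·Hᵀ·S⁻¹ = [-12/59; 34/177]
x' = x̄ + K·y = [-17/59, -79/59]
P' = (I − K·H)·P̄ = [120/59 162/59; 162/59 260/59]

x' = [-17/59, -79/59]
P' = [120/59 162/59; 162/59 260/59]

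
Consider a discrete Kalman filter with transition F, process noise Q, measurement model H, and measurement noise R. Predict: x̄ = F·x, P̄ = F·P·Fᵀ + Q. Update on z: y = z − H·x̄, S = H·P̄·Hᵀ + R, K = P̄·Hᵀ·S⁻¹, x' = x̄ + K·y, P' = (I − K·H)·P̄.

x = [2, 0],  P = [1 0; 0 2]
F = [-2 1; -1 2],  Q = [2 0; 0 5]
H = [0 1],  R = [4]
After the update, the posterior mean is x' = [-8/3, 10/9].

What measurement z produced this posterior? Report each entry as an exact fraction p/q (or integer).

x̄ = F·x = [-4, -2]
P̄ = F·P·Fᵀ + Q = [8 6; 6 14]
S = H·P̄·Hᵀ + R = [18]
K = P̄·Hᵀ·S⁻¹ = [1/3; 7/9]
x' − x̄ = [4/3, 28/9] = K·y
y = (KᵀK)⁻¹·Kᵀ·(x' − x̄) = [4]
z = y + H·x̄ = [4] + [-2] = [2]

z = [2]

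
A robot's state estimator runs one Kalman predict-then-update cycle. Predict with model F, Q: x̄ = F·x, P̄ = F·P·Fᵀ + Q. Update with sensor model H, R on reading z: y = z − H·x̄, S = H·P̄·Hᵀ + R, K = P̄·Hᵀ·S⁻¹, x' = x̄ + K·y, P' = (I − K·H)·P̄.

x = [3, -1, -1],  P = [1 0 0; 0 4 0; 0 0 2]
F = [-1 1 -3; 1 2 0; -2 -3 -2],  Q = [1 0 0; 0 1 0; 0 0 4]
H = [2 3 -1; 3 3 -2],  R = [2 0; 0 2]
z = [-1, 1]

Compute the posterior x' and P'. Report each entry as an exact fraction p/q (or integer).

x' = [-9191/4863, 2336/4863, -11053/4863]
P' = [75320/4863 -22262/4863 80416/4863; -22262/4863 8546/4863 -20572/4863; 80416/4863 -20572/4863 92900/4863]

x̄ = F·x = [-1, 1, -1]
P̄ = F·P·Fᵀ + Q = [24 7 2; 7 18 -26; 2 -26 52]
y = z − H·x̄ = [-3, -1]
S = H·P̄·Hᵀ + R = [544 735; 735 1002]
K = P̄·Hᵀ·S⁻¹ = [573/1621 -829/4863; 281/1621 -2/4863; 1036/1621 -3134/4863]
x' = x̄ + K·y = [-9191/4863, 2336/4863, -11053/4863]
P' = (I − K·H)·P̄ = [75320/4863 -22262/4863 80416/4863; -22262/4863 8546/4863 -20572/4863; 80416/4863 -20572/4863 92900/4863]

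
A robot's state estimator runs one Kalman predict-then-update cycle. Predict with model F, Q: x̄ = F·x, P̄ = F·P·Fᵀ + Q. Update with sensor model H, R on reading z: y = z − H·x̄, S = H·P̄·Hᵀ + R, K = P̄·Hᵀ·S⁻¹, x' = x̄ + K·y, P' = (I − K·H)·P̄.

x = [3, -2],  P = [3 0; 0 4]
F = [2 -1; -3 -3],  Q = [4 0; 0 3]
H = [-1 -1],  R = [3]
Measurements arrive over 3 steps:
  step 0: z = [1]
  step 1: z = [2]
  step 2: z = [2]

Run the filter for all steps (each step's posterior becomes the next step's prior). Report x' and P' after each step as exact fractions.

step 0: x' = [76/11, -591/77], P' = [192/11 -186/11; -186/11 1482/77]
step 1: x' = [2317/7705, -14748/7705], P' = [197124/7705 -178131/7705; -178131/7705 363813/15410]
step 2: x' = [-10646603/1759630, 3671799/879815], P' = [27246477/879815 -49659609/1759630; -49659609/1759630 50035809/1759630]

step 0: x̄ = F·x = [8, -3]
step 0: P̄ = F·P·Fᵀ + Q = [20 -6; -6 66]
step 0: y = z − H·x̄ = [6]
step 0: S = H·P̄·Hᵀ + R = [77]
step 0: K = P̄·Hᵀ·S⁻¹ = [-2/11; -60/77]
step 0: x' = x̄ + K·y = [76/11, -591/77]
step 0: P' = (I − K·H)·P̄ = [192/11 -186/11; -186/11 1482/77]
step 1: x̄ = F·x = [1655/77, 177/77]
step 1: P̄ = F·P·Fᵀ + Q = [12374/77 288/77; 288/77 2229/77]
step 1: y = z − H·x̄ = [1986/77]
step 1: S = H·P̄·Hᵀ + R = [15410/77]
step 1: K = P̄·Hᵀ·S⁻¹ = [-6331/7705; -2517/15410]
step 1: x' = x̄ + K·y = [2317/7705, -14748/7705]
step 1: P' = (I − K·H)·P̄ = [197124/7705 -178131/7705; -178131/7705 363813/15410]
step 2: x̄ = F·x = [19382/7705, 37293/7705]
step 2: P̄ = F·P·Fᵀ + Q = [3427493/15410 -205263/15410; -205263/15410 456063/15410]
step 2: y = z − H·x̄ = [14417/1541]
step 2: S = H·P̄·Hᵀ + R = [351926/1541]
step 2: K = P̄·Hᵀ·S⁻¹ = [-322223/351926; -12540/175963]
step 2: x' = x̄ + K·y = [-10646603/1759630, 3671799/879815]
step 2: P' = (I − K·H)·P̄ = [27246477/879815 -49659609/1759630; -49659609/1759630 50035809/1759630]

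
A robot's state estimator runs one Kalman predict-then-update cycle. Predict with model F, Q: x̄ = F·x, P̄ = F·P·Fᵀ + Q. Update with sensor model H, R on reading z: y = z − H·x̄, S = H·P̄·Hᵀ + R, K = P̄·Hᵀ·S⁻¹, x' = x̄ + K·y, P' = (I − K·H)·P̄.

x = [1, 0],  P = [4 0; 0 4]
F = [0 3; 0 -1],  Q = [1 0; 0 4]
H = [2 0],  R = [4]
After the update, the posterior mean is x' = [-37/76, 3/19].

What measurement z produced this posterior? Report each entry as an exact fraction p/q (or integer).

x̄ = F·x = [0, 0]
P̄ = F·P·Fᵀ + Q = [37 -12; -12 8]
S = H·P̄·Hᵀ + R = [152]
K = P̄·Hᵀ·S⁻¹ = [37/76; -3/19]
x' − x̄ = [-37/76, 3/19] = K·y
y = (KᵀK)⁻¹·Kᵀ·(x' − x̄) = [-1]
z = y + H·x̄ = [-1] + [0] = [-1]

z = [-1]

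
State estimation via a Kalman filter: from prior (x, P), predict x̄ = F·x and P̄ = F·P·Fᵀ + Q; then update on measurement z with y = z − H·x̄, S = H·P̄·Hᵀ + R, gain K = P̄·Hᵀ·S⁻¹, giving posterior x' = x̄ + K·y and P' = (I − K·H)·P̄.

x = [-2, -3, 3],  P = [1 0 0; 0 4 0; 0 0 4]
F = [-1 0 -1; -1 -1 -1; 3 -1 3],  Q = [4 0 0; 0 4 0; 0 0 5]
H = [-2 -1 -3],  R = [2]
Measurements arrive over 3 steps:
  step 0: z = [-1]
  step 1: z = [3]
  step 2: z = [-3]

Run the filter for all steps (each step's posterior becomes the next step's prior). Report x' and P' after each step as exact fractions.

step 0: x̄ = F·x = [-1, 2, 6]
step 0: P̄ = F·P·Fᵀ + Q = [9 5 -15; 5 13 -11; -15 -11 54]
step 0: y = z − H·x̄ = [17]
step 0: S = H·P̄·Hᵀ + R = [311]
step 0: K = P̄·Hᵀ·S⁻¹ = [22/311; 10/311; -121/311]
step 0: x' = x̄ + K·y = [63/311, 792/311, -191/311]
step 0: P' = (I − K·H)·P̄ = [2315/311 1335/311 -2003/311; 1335/311 3943/311 -2211/311; -2003/311 -2211/311 2153/311]
step 1: x̄ = F·x = [128/311, -664/311, -1176/311]
step 1: P̄ = F·P·Fᵀ + Q = [1706/311 -414/311 -2262/311; -414/311 3897/311 4309/311; -2262/311 4309/311 14912/311]
step 1: y = z − H·x̄ = [-3003/311]
step 1: S = H·P̄·Hᵀ + R = [142605/311]
step 1: K = P̄·Hᵀ·S⁻¹ = [3788/142605; -5332/47535; -44521/142605]
step 1: x' = x̄ + K·y = [7372/47535, -16668/15845, -36449/47535]
step 1: P' = (I − K·H)·P̄ = [736126/142605 1666/47535 -494942/142605; 1666/47535 107131/15845 -104687/47535; -494942/142605 -104687/47535 464329/142605]
step 2: x̄ = F·x = [29077/47535, 79081/47535, -12409/15845]
step 2: P̄ = F·P·Fᵀ + Q = [780991/142605 -98492/142605 -313592/47535; -98492/142605 1127044/142605 316864/47535; -313592/47535 316864/47535 602969/15845]
step 2: y = z − H·x̄ = [-39017/15845]
step 2: S = H·P̄·Hᵀ + R = [5266331/15845]
step 2: K = P̄·Hᵀ·S⁻¹ = [150982/5266331; -420204/5266331; -1705467/5266331]
step 2: x' = x̄ + K·y = [8548849/15798993, 29387947/15798993, 75248/5266331]
step 2: P' = (I − K·H)·P̄ = [246626509/47396979 3300580/47396979 -55474586/15798993; 3300580/47396979 274297516/47396979 -30370556/15798993; -55474586/15798993 -30370556/15798993 16839170/5266331]

step 0: x' = [63/311, 792/311, -191/311], P' = [2315/311 1335/311 -2003/311; 1335/311 3943/311 -2211/311; -2003/311 -2211/311 2153/311]
step 1: x' = [7372/47535, -16668/15845, -36449/47535], P' = [736126/142605 1666/47535 -494942/142605; 1666/47535 107131/15845 -104687/47535; -494942/142605 -104687/47535 464329/142605]
step 2: x' = [8548849/15798993, 29387947/15798993, 75248/5266331], P' = [246626509/47396979 3300580/47396979 -55474586/15798993; 3300580/47396979 274297516/47396979 -30370556/15798993; -55474586/15798993 -30370556/15798993 16839170/5266331]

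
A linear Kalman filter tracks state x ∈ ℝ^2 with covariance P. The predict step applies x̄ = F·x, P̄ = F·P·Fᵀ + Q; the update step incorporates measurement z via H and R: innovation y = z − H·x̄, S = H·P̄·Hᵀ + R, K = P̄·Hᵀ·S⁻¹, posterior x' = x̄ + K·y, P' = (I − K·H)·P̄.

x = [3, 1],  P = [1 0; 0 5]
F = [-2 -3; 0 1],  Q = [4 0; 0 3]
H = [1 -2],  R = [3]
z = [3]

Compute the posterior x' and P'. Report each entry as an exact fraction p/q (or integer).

x' = [-85/74, -143/74]
P' = [955/148 353/148; 353/148 223/148]

x̄ = F·x = [-9, 1]
P̄ = F·P·Fᵀ + Q = [53 -15; -15 8]
y = z − H·x̄ = [14]
S = H·P̄·Hᵀ + R = [148]
K = P̄·Hᵀ·S⁻¹ = [83/148; -31/148]
x' = x̄ + K·y = [-85/74, -143/74]
P' = (I − K·H)·P̄ = [955/148 353/148; 353/148 223/148]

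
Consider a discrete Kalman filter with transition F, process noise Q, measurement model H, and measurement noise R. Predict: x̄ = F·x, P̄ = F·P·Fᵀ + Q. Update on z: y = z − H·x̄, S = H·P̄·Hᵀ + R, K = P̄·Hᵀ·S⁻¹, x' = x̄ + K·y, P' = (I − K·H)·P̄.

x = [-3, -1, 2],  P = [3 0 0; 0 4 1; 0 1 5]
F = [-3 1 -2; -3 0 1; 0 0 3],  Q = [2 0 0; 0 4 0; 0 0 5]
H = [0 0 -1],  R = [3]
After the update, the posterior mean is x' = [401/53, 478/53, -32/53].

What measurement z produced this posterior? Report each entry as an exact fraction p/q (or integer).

z = [1]

x̄ = F·x = [4, 11, 6]
P̄ = F·P·Fᵀ + Q = [49 18 -27; 18 36 15; -27 15 50]
S = H·P̄·Hᵀ + R = [53]
K = P̄·Hᵀ·S⁻¹ = [27/53; -15/53; -50/53]
x' − x̄ = [189/53, -105/53, -350/53] = K·y
y = (KᵀK)⁻¹·Kᵀ·(x' − x̄) = [7]
z = y + H·x̄ = [7] + [-6] = [1]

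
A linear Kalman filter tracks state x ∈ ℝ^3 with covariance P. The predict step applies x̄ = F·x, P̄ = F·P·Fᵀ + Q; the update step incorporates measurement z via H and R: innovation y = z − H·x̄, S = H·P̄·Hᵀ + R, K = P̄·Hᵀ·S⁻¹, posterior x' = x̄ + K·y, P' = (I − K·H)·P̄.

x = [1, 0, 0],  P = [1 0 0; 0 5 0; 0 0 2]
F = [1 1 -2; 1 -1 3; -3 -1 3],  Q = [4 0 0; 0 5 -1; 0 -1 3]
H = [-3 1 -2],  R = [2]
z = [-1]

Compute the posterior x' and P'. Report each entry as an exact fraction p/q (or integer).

x' = [263/113, -82/113, -384/113]
P' = [1134/113 -638/113 -1990/113; -638/113 1756/113 1796/113; -1990/113 1796/113 3874/113]

x̄ = F·x = [1, 1, -3]
P̄ = F·P·Fᵀ + Q = [18 -16 -20; -16 29 19; -20 19 35]
y = z − H·x̄ = [-5]
S = H·P̄·Hᵀ + R = [113]
K = P̄·Hᵀ·S⁻¹ = [-30/113; 39/113; 9/113]
x' = x̄ + K·y = [263/113, -82/113, -384/113]
P' = (I − K·H)·P̄ = [1134/113 -638/113 -1990/113; -638/113 1756/113 1796/113; -1990/113 1796/113 3874/113]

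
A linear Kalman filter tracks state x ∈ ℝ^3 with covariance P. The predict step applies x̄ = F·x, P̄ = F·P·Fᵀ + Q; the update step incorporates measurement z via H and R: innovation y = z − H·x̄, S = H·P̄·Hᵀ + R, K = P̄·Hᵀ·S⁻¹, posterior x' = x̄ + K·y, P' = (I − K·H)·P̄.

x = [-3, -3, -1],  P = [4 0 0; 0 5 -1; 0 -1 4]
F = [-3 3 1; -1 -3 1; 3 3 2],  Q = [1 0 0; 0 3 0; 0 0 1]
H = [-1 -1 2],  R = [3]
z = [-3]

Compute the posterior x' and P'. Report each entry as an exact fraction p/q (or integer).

x̄ = F·x = [-1, 11, -20]
P̄ = F·P·Fᵀ + Q = [80 -29 8; -29 62 -46; 8 -46 86]
y = z − H·x̄ = [47]
S = H·P̄·Hᵀ + R = [583]
K = P̄·Hᵀ·S⁻¹ = [-35/583; -125/583; 210/583]
x' = x̄ + K·y = [-2228/583, 538/583, -1790/583]
P' = (I − K·H)·P̄ = [45415/583 -21282/583 12014/583; -21282/583 20521/583 -568/583; 12014/583 -568/583 6038/583]

x' = [-2228/583, 538/583, -1790/583]
P' = [45415/583 -21282/583 12014/583; -21282/583 20521/583 -568/583; 12014/583 -568/583 6038/583]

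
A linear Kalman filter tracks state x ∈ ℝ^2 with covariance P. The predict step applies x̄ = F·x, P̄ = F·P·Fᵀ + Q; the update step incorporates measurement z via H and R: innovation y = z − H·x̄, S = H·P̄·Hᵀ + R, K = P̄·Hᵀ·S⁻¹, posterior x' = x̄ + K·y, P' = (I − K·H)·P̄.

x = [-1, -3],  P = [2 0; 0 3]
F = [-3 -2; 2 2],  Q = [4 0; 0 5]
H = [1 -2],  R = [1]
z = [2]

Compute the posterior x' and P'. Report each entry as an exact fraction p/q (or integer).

x̄ = F·x = [9, -8]
P̄ = F·P·Fᵀ + Q = [34 -24; -24 25]
y = z − H·x̄ = [-23]
S = H·P̄·Hᵀ + R = [231]
K = P̄·Hᵀ·S⁻¹ = [82/231; -74/231]
x' = x̄ + K·y = [193/231, -146/231]
P' = (I − K·H)·P̄ = [1130/231 524/231; 524/231 299/231]

x' = [193/231, -146/231]
P' = [1130/231 524/231; 524/231 299/231]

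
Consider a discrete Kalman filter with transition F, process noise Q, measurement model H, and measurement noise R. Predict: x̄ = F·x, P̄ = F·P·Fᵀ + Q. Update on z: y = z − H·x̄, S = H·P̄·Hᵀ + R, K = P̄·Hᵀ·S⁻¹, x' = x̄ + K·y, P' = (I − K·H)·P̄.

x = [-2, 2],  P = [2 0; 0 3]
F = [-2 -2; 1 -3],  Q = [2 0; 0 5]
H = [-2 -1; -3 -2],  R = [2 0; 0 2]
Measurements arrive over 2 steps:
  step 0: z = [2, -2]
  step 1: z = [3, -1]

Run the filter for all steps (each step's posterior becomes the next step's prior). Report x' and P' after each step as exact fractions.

step 0: x' = [192/479, -172/479], P' = [1402/479 -2194/479; -2194/479 3622/479]
step 1: x' = [-23439/18286, 16591/9143], P' = [371417/265147 -578512/265147; -578512/265147 1006138/265147]

step 0: x̄ = F·x = [0, -8]
step 0: P̄ = F·P·Fᵀ + Q = [22 14; 14 34]
step 0: y = z − H·x̄ = [-6, -18]
step 0: S = H·P̄·Hᵀ + R = [180 298; 298 504]
step 0: K = P̄·Hᵀ·S⁻¹ = [-305/479 91/479; 383/479 -331/479]
step 0: x' = x̄ + K·y = [192/479, -172/479]
step 0: P' = (I − K·H)·P̄ = [1402/479 -2194/479; -2194/479 3622/479]
step 1: x̄ = F·x = [-40/479, 708/479]
step 1: P̄ = F·P·Fᵀ + Q = [3502/479 10152/479; 10152/479 49559/479]
step 1: y = z − H·x̄ = [2065/479, 817/479]
step 1: S = H·P̄·Hᵀ + R = [105133/479 191194/479; 191194/479 352536/479]
step 1: K = P̄·Hᵀ·S⁻¹ = [-82161/265147 42773/530294; 75443/265147 -138370/265147]
step 1: x' = x̄ + K·y = [-23439/18286, 16591/9143]
step 1: P' = (I − K·H)·P̄ = [371417/265147 -578512/265147; -578512/265147 1006138/265147]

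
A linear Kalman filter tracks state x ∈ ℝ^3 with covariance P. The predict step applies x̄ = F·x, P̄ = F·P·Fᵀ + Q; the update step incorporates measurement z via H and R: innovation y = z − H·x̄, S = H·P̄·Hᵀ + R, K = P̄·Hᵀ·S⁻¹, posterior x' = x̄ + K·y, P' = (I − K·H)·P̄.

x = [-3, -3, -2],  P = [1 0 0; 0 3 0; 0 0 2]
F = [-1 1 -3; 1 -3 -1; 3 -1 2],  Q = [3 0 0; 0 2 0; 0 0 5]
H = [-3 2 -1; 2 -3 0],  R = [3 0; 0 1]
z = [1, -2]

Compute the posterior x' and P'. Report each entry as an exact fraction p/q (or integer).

x̄ = F·x = [6, 8, -10]
P̄ = F·P·Fᵀ + Q = [25 -4 -18; -4 32 8; -18 8 25]
y = z − H·x̄ = [-7, 10]
S = H·P̄·Hᵀ + R = [289 -334; -334 437]
K = P̄·Hᵀ·S⁻¹ = [-7697/14737 -3792/14737; -5020/14737 -7344/14737; -375/14737 -2310/14737]
x' = x̄ + K·y = [104381/14737, 79596/14737, -167845/14737]
P' = (I − K·H)·P̄ = [103224/14737 70080/14737 -146421/14737; 70080/14737 49168/14737 -96844/14737; -146421/14737 -96844/14737 246700/14737]

x' = [104381/14737, 79596/14737, -167845/14737]
P' = [103224/14737 70080/14737 -146421/14737; 70080/14737 49168/14737 -96844/14737; -146421/14737 -96844/14737 246700/14737]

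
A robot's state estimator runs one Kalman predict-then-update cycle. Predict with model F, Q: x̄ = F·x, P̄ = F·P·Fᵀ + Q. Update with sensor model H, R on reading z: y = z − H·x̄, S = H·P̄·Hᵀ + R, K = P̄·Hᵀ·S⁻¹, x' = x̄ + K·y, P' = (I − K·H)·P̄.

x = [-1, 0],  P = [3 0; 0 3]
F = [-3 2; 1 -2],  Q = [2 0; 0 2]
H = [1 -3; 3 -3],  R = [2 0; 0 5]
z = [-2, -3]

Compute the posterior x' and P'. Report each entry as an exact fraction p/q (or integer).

x̄ = F·x = [3, -1]
P̄ = F·P·Fᵀ + Q = [41 -21; -21 17]
y = z − H·x̄ = [-8, -15]
S = H·P̄·Hᵀ + R = [322 528; 528 905]
K = P̄·Hᵀ·S⁻¹ = [-2044/6313 2490/6313; -2484/6313 654/6313]
x' = x̄ + K·y = [-2059/6313, 3749/6313]
P' = (I − K·H)·P̄ = [8269/6313 4119/6313; 4119/6313 3029/6313]

x' = [-2059/6313, 3749/6313]
P' = [8269/6313 4119/6313; 4119/6313 3029/6313]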